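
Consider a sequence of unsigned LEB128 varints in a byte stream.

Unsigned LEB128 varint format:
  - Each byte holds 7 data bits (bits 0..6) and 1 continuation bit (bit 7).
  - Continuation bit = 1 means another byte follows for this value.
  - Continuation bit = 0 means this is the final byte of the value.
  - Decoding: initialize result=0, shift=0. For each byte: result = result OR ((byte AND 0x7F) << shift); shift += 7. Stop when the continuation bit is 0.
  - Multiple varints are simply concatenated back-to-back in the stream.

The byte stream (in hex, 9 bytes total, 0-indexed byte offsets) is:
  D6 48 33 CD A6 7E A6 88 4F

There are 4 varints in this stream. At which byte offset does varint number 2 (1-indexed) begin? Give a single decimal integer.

Answer: 2

Derivation:
  byte[0]=0xD6 cont=1 payload=0x56=86: acc |= 86<<0 -> acc=86 shift=7
  byte[1]=0x48 cont=0 payload=0x48=72: acc |= 72<<7 -> acc=9302 shift=14 [end]
Varint 1: bytes[0:2] = D6 48 -> value 9302 (2 byte(s))
  byte[2]=0x33 cont=0 payload=0x33=51: acc |= 51<<0 -> acc=51 shift=7 [end]
Varint 2: bytes[2:3] = 33 -> value 51 (1 byte(s))
  byte[3]=0xCD cont=1 payload=0x4D=77: acc |= 77<<0 -> acc=77 shift=7
  byte[4]=0xA6 cont=1 payload=0x26=38: acc |= 38<<7 -> acc=4941 shift=14
  byte[5]=0x7E cont=0 payload=0x7E=126: acc |= 126<<14 -> acc=2069325 shift=21 [end]
Varint 3: bytes[3:6] = CD A6 7E -> value 2069325 (3 byte(s))
  byte[6]=0xA6 cont=1 payload=0x26=38: acc |= 38<<0 -> acc=38 shift=7
  byte[7]=0x88 cont=1 payload=0x08=8: acc |= 8<<7 -> acc=1062 shift=14
  byte[8]=0x4F cont=0 payload=0x4F=79: acc |= 79<<14 -> acc=1295398 shift=21 [end]
Varint 4: bytes[6:9] = A6 88 4F -> value 1295398 (3 byte(s))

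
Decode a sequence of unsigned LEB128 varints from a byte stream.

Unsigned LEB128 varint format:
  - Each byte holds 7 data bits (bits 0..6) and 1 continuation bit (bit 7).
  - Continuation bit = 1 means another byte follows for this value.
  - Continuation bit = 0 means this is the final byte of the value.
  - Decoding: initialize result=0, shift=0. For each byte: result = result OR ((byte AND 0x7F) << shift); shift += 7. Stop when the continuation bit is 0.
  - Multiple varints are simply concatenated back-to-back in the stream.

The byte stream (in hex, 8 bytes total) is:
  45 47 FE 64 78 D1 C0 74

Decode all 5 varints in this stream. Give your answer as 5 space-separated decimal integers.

Answer: 69 71 12926 120 1908817

Derivation:
  byte[0]=0x45 cont=0 payload=0x45=69: acc |= 69<<0 -> acc=69 shift=7 [end]
Varint 1: bytes[0:1] = 45 -> value 69 (1 byte(s))
  byte[1]=0x47 cont=0 payload=0x47=71: acc |= 71<<0 -> acc=71 shift=7 [end]
Varint 2: bytes[1:2] = 47 -> value 71 (1 byte(s))
  byte[2]=0xFE cont=1 payload=0x7E=126: acc |= 126<<0 -> acc=126 shift=7
  byte[3]=0x64 cont=0 payload=0x64=100: acc |= 100<<7 -> acc=12926 shift=14 [end]
Varint 3: bytes[2:4] = FE 64 -> value 12926 (2 byte(s))
  byte[4]=0x78 cont=0 payload=0x78=120: acc |= 120<<0 -> acc=120 shift=7 [end]
Varint 4: bytes[4:5] = 78 -> value 120 (1 byte(s))
  byte[5]=0xD1 cont=1 payload=0x51=81: acc |= 81<<0 -> acc=81 shift=7
  byte[6]=0xC0 cont=1 payload=0x40=64: acc |= 64<<7 -> acc=8273 shift=14
  byte[7]=0x74 cont=0 payload=0x74=116: acc |= 116<<14 -> acc=1908817 shift=21 [end]
Varint 5: bytes[5:8] = D1 C0 74 -> value 1908817 (3 byte(s))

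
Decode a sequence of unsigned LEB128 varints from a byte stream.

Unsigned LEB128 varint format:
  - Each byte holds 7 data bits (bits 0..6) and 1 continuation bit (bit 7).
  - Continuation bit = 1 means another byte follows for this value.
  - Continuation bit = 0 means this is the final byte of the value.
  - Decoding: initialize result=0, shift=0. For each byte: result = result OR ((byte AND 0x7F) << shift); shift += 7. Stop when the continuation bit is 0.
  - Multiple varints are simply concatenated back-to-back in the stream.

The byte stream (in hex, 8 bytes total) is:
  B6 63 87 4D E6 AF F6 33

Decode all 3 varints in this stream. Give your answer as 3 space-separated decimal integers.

Answer: 12726 9863 108894182

Derivation:
  byte[0]=0xB6 cont=1 payload=0x36=54: acc |= 54<<0 -> acc=54 shift=7
  byte[1]=0x63 cont=0 payload=0x63=99: acc |= 99<<7 -> acc=12726 shift=14 [end]
Varint 1: bytes[0:2] = B6 63 -> value 12726 (2 byte(s))
  byte[2]=0x87 cont=1 payload=0x07=7: acc |= 7<<0 -> acc=7 shift=7
  byte[3]=0x4D cont=0 payload=0x4D=77: acc |= 77<<7 -> acc=9863 shift=14 [end]
Varint 2: bytes[2:4] = 87 4D -> value 9863 (2 byte(s))
  byte[4]=0xE6 cont=1 payload=0x66=102: acc |= 102<<0 -> acc=102 shift=7
  byte[5]=0xAF cont=1 payload=0x2F=47: acc |= 47<<7 -> acc=6118 shift=14
  byte[6]=0xF6 cont=1 payload=0x76=118: acc |= 118<<14 -> acc=1939430 shift=21
  byte[7]=0x33 cont=0 payload=0x33=51: acc |= 51<<21 -> acc=108894182 shift=28 [end]
Varint 3: bytes[4:8] = E6 AF F6 33 -> value 108894182 (4 byte(s))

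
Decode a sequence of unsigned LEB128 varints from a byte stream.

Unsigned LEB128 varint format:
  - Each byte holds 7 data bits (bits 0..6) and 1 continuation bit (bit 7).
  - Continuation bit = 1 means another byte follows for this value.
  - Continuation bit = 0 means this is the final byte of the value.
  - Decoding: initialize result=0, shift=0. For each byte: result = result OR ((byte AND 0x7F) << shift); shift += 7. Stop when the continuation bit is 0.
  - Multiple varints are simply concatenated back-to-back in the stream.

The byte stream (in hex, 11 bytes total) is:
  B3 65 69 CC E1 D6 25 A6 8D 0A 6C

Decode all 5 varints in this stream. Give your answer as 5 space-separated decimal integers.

Answer: 12979 105 79016140 165542 108

Derivation:
  byte[0]=0xB3 cont=1 payload=0x33=51: acc |= 51<<0 -> acc=51 shift=7
  byte[1]=0x65 cont=0 payload=0x65=101: acc |= 101<<7 -> acc=12979 shift=14 [end]
Varint 1: bytes[0:2] = B3 65 -> value 12979 (2 byte(s))
  byte[2]=0x69 cont=0 payload=0x69=105: acc |= 105<<0 -> acc=105 shift=7 [end]
Varint 2: bytes[2:3] = 69 -> value 105 (1 byte(s))
  byte[3]=0xCC cont=1 payload=0x4C=76: acc |= 76<<0 -> acc=76 shift=7
  byte[4]=0xE1 cont=1 payload=0x61=97: acc |= 97<<7 -> acc=12492 shift=14
  byte[5]=0xD6 cont=1 payload=0x56=86: acc |= 86<<14 -> acc=1421516 shift=21
  byte[6]=0x25 cont=0 payload=0x25=37: acc |= 37<<21 -> acc=79016140 shift=28 [end]
Varint 3: bytes[3:7] = CC E1 D6 25 -> value 79016140 (4 byte(s))
  byte[7]=0xA6 cont=1 payload=0x26=38: acc |= 38<<0 -> acc=38 shift=7
  byte[8]=0x8D cont=1 payload=0x0D=13: acc |= 13<<7 -> acc=1702 shift=14
  byte[9]=0x0A cont=0 payload=0x0A=10: acc |= 10<<14 -> acc=165542 shift=21 [end]
Varint 4: bytes[7:10] = A6 8D 0A -> value 165542 (3 byte(s))
  byte[10]=0x6C cont=0 payload=0x6C=108: acc |= 108<<0 -> acc=108 shift=7 [end]
Varint 5: bytes[10:11] = 6C -> value 108 (1 byte(s))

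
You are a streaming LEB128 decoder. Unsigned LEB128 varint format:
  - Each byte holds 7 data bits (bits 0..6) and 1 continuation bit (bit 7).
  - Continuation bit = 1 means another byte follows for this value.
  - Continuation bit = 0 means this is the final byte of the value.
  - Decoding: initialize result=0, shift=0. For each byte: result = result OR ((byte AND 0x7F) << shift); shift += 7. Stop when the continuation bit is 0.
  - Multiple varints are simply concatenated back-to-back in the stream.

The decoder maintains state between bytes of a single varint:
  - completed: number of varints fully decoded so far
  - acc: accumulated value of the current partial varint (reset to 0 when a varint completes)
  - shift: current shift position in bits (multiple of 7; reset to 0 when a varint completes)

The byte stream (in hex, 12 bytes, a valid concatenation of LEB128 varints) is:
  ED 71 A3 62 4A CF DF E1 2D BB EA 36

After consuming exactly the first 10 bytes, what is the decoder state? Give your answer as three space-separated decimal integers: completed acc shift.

byte[0]=0xED cont=1 payload=0x6D: acc |= 109<<0 -> completed=0 acc=109 shift=7
byte[1]=0x71 cont=0 payload=0x71: varint #1 complete (value=14573); reset -> completed=1 acc=0 shift=0
byte[2]=0xA3 cont=1 payload=0x23: acc |= 35<<0 -> completed=1 acc=35 shift=7
byte[3]=0x62 cont=0 payload=0x62: varint #2 complete (value=12579); reset -> completed=2 acc=0 shift=0
byte[4]=0x4A cont=0 payload=0x4A: varint #3 complete (value=74); reset -> completed=3 acc=0 shift=0
byte[5]=0xCF cont=1 payload=0x4F: acc |= 79<<0 -> completed=3 acc=79 shift=7
byte[6]=0xDF cont=1 payload=0x5F: acc |= 95<<7 -> completed=3 acc=12239 shift=14
byte[7]=0xE1 cont=1 payload=0x61: acc |= 97<<14 -> completed=3 acc=1601487 shift=21
byte[8]=0x2D cont=0 payload=0x2D: varint #4 complete (value=95973327); reset -> completed=4 acc=0 shift=0
byte[9]=0xBB cont=1 payload=0x3B: acc |= 59<<0 -> completed=4 acc=59 shift=7

Answer: 4 59 7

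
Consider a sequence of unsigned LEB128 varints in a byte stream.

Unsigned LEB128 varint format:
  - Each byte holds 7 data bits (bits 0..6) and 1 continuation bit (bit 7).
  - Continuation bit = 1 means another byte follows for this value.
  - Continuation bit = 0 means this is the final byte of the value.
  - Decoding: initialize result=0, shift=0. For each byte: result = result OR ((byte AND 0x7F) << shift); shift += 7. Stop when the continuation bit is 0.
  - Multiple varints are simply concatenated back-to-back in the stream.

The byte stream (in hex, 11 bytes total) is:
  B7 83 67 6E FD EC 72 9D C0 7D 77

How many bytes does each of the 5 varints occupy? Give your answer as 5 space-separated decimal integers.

  byte[0]=0xB7 cont=1 payload=0x37=55: acc |= 55<<0 -> acc=55 shift=7
  byte[1]=0x83 cont=1 payload=0x03=3: acc |= 3<<7 -> acc=439 shift=14
  byte[2]=0x67 cont=0 payload=0x67=103: acc |= 103<<14 -> acc=1687991 shift=21 [end]
Varint 1: bytes[0:3] = B7 83 67 -> value 1687991 (3 byte(s))
  byte[3]=0x6E cont=0 payload=0x6E=110: acc |= 110<<0 -> acc=110 shift=7 [end]
Varint 2: bytes[3:4] = 6E -> value 110 (1 byte(s))
  byte[4]=0xFD cont=1 payload=0x7D=125: acc |= 125<<0 -> acc=125 shift=7
  byte[5]=0xEC cont=1 payload=0x6C=108: acc |= 108<<7 -> acc=13949 shift=14
  byte[6]=0x72 cont=0 payload=0x72=114: acc |= 114<<14 -> acc=1881725 shift=21 [end]
Varint 3: bytes[4:7] = FD EC 72 -> value 1881725 (3 byte(s))
  byte[7]=0x9D cont=1 payload=0x1D=29: acc |= 29<<0 -> acc=29 shift=7
  byte[8]=0xC0 cont=1 payload=0x40=64: acc |= 64<<7 -> acc=8221 shift=14
  byte[9]=0x7D cont=0 payload=0x7D=125: acc |= 125<<14 -> acc=2056221 shift=21 [end]
Varint 4: bytes[7:10] = 9D C0 7D -> value 2056221 (3 byte(s))
  byte[10]=0x77 cont=0 payload=0x77=119: acc |= 119<<0 -> acc=119 shift=7 [end]
Varint 5: bytes[10:11] = 77 -> value 119 (1 byte(s))

Answer: 3 1 3 3 1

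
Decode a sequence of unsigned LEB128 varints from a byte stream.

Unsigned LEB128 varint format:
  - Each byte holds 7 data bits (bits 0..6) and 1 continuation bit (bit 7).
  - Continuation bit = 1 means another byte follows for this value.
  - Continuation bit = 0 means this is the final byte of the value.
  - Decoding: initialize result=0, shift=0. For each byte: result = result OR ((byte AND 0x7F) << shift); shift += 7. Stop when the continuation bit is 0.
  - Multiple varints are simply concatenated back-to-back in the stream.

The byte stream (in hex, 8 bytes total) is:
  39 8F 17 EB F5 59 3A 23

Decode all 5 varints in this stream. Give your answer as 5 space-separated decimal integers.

  byte[0]=0x39 cont=0 payload=0x39=57: acc |= 57<<0 -> acc=57 shift=7 [end]
Varint 1: bytes[0:1] = 39 -> value 57 (1 byte(s))
  byte[1]=0x8F cont=1 payload=0x0F=15: acc |= 15<<0 -> acc=15 shift=7
  byte[2]=0x17 cont=0 payload=0x17=23: acc |= 23<<7 -> acc=2959 shift=14 [end]
Varint 2: bytes[1:3] = 8F 17 -> value 2959 (2 byte(s))
  byte[3]=0xEB cont=1 payload=0x6B=107: acc |= 107<<0 -> acc=107 shift=7
  byte[4]=0xF5 cont=1 payload=0x75=117: acc |= 117<<7 -> acc=15083 shift=14
  byte[5]=0x59 cont=0 payload=0x59=89: acc |= 89<<14 -> acc=1473259 shift=21 [end]
Varint 3: bytes[3:6] = EB F5 59 -> value 1473259 (3 byte(s))
  byte[6]=0x3A cont=0 payload=0x3A=58: acc |= 58<<0 -> acc=58 shift=7 [end]
Varint 4: bytes[6:7] = 3A -> value 58 (1 byte(s))
  byte[7]=0x23 cont=0 payload=0x23=35: acc |= 35<<0 -> acc=35 shift=7 [end]
Varint 5: bytes[7:8] = 23 -> value 35 (1 byte(s))

Answer: 57 2959 1473259 58 35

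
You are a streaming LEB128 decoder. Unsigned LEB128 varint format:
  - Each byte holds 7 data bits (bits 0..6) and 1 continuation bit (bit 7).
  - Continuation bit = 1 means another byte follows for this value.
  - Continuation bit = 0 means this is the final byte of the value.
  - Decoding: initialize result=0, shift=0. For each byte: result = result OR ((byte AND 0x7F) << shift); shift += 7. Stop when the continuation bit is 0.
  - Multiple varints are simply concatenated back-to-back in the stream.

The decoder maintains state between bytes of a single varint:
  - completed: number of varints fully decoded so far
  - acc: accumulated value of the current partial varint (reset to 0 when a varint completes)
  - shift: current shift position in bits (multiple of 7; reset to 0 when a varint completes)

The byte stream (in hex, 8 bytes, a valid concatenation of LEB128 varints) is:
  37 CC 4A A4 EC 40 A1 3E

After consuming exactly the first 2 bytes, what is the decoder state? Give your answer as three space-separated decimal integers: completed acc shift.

byte[0]=0x37 cont=0 payload=0x37: varint #1 complete (value=55); reset -> completed=1 acc=0 shift=0
byte[1]=0xCC cont=1 payload=0x4C: acc |= 76<<0 -> completed=1 acc=76 shift=7

Answer: 1 76 7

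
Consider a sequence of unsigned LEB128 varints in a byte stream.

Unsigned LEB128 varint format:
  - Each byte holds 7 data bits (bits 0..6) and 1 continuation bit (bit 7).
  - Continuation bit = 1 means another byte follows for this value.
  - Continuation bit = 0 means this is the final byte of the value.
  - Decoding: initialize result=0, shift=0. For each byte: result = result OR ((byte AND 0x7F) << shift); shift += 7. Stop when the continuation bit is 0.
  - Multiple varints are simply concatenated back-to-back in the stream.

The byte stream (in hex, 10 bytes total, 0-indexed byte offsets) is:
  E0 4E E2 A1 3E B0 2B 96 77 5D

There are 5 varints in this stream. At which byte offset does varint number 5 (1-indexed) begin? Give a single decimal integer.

  byte[0]=0xE0 cont=1 payload=0x60=96: acc |= 96<<0 -> acc=96 shift=7
  byte[1]=0x4E cont=0 payload=0x4E=78: acc |= 78<<7 -> acc=10080 shift=14 [end]
Varint 1: bytes[0:2] = E0 4E -> value 10080 (2 byte(s))
  byte[2]=0xE2 cont=1 payload=0x62=98: acc |= 98<<0 -> acc=98 shift=7
  byte[3]=0xA1 cont=1 payload=0x21=33: acc |= 33<<7 -> acc=4322 shift=14
  byte[4]=0x3E cont=0 payload=0x3E=62: acc |= 62<<14 -> acc=1020130 shift=21 [end]
Varint 2: bytes[2:5] = E2 A1 3E -> value 1020130 (3 byte(s))
  byte[5]=0xB0 cont=1 payload=0x30=48: acc |= 48<<0 -> acc=48 shift=7
  byte[6]=0x2B cont=0 payload=0x2B=43: acc |= 43<<7 -> acc=5552 shift=14 [end]
Varint 3: bytes[5:7] = B0 2B -> value 5552 (2 byte(s))
  byte[7]=0x96 cont=1 payload=0x16=22: acc |= 22<<0 -> acc=22 shift=7
  byte[8]=0x77 cont=0 payload=0x77=119: acc |= 119<<7 -> acc=15254 shift=14 [end]
Varint 4: bytes[7:9] = 96 77 -> value 15254 (2 byte(s))
  byte[9]=0x5D cont=0 payload=0x5D=93: acc |= 93<<0 -> acc=93 shift=7 [end]
Varint 5: bytes[9:10] = 5D -> value 93 (1 byte(s))

Answer: 9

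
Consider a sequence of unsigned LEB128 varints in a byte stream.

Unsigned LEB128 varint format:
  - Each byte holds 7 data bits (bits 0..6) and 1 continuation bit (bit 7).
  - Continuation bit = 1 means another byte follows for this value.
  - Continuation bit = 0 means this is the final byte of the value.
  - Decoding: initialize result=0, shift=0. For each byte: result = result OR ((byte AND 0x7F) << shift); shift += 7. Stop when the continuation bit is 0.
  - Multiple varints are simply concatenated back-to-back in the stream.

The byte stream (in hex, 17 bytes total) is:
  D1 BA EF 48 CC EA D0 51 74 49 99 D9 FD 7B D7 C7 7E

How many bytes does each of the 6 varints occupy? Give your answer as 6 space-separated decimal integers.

Answer: 4 4 1 1 4 3

Derivation:
  byte[0]=0xD1 cont=1 payload=0x51=81: acc |= 81<<0 -> acc=81 shift=7
  byte[1]=0xBA cont=1 payload=0x3A=58: acc |= 58<<7 -> acc=7505 shift=14
  byte[2]=0xEF cont=1 payload=0x6F=111: acc |= 111<<14 -> acc=1826129 shift=21
  byte[3]=0x48 cont=0 payload=0x48=72: acc |= 72<<21 -> acc=152821073 shift=28 [end]
Varint 1: bytes[0:4] = D1 BA EF 48 -> value 152821073 (4 byte(s))
  byte[4]=0xCC cont=1 payload=0x4C=76: acc |= 76<<0 -> acc=76 shift=7
  byte[5]=0xEA cont=1 payload=0x6A=106: acc |= 106<<7 -> acc=13644 shift=14
  byte[6]=0xD0 cont=1 payload=0x50=80: acc |= 80<<14 -> acc=1324364 shift=21
  byte[7]=0x51 cont=0 payload=0x51=81: acc |= 81<<21 -> acc=171193676 shift=28 [end]
Varint 2: bytes[4:8] = CC EA D0 51 -> value 171193676 (4 byte(s))
  byte[8]=0x74 cont=0 payload=0x74=116: acc |= 116<<0 -> acc=116 shift=7 [end]
Varint 3: bytes[8:9] = 74 -> value 116 (1 byte(s))
  byte[9]=0x49 cont=0 payload=0x49=73: acc |= 73<<0 -> acc=73 shift=7 [end]
Varint 4: bytes[9:10] = 49 -> value 73 (1 byte(s))
  byte[10]=0x99 cont=1 payload=0x19=25: acc |= 25<<0 -> acc=25 shift=7
  byte[11]=0xD9 cont=1 payload=0x59=89: acc |= 89<<7 -> acc=11417 shift=14
  byte[12]=0xFD cont=1 payload=0x7D=125: acc |= 125<<14 -> acc=2059417 shift=21
  byte[13]=0x7B cont=0 payload=0x7B=123: acc |= 123<<21 -> acc=260009113 shift=28 [end]
Varint 5: bytes[10:14] = 99 D9 FD 7B -> value 260009113 (4 byte(s))
  byte[14]=0xD7 cont=1 payload=0x57=87: acc |= 87<<0 -> acc=87 shift=7
  byte[15]=0xC7 cont=1 payload=0x47=71: acc |= 71<<7 -> acc=9175 shift=14
  byte[16]=0x7E cont=0 payload=0x7E=126: acc |= 126<<14 -> acc=2073559 shift=21 [end]
Varint 6: bytes[14:17] = D7 C7 7E -> value 2073559 (3 byte(s))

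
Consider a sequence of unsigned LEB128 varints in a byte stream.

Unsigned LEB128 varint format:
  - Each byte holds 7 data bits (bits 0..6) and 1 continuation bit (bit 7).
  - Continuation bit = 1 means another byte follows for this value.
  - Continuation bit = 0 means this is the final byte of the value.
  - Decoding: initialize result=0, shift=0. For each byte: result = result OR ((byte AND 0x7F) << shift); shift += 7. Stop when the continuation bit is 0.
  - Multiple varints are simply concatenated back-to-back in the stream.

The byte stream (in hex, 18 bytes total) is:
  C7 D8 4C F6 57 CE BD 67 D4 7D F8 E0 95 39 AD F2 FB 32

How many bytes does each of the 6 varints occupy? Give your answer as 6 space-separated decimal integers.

  byte[0]=0xC7 cont=1 payload=0x47=71: acc |= 71<<0 -> acc=71 shift=7
  byte[1]=0xD8 cont=1 payload=0x58=88: acc |= 88<<7 -> acc=11335 shift=14
  byte[2]=0x4C cont=0 payload=0x4C=76: acc |= 76<<14 -> acc=1256519 shift=21 [end]
Varint 1: bytes[0:3] = C7 D8 4C -> value 1256519 (3 byte(s))
  byte[3]=0xF6 cont=1 payload=0x76=118: acc |= 118<<0 -> acc=118 shift=7
  byte[4]=0x57 cont=0 payload=0x57=87: acc |= 87<<7 -> acc=11254 shift=14 [end]
Varint 2: bytes[3:5] = F6 57 -> value 11254 (2 byte(s))
  byte[5]=0xCE cont=1 payload=0x4E=78: acc |= 78<<0 -> acc=78 shift=7
  byte[6]=0xBD cont=1 payload=0x3D=61: acc |= 61<<7 -> acc=7886 shift=14
  byte[7]=0x67 cont=0 payload=0x67=103: acc |= 103<<14 -> acc=1695438 shift=21 [end]
Varint 3: bytes[5:8] = CE BD 67 -> value 1695438 (3 byte(s))
  byte[8]=0xD4 cont=1 payload=0x54=84: acc |= 84<<0 -> acc=84 shift=7
  byte[9]=0x7D cont=0 payload=0x7D=125: acc |= 125<<7 -> acc=16084 shift=14 [end]
Varint 4: bytes[8:10] = D4 7D -> value 16084 (2 byte(s))
  byte[10]=0xF8 cont=1 payload=0x78=120: acc |= 120<<0 -> acc=120 shift=7
  byte[11]=0xE0 cont=1 payload=0x60=96: acc |= 96<<7 -> acc=12408 shift=14
  byte[12]=0x95 cont=1 payload=0x15=21: acc |= 21<<14 -> acc=356472 shift=21
  byte[13]=0x39 cont=0 payload=0x39=57: acc |= 57<<21 -> acc=119894136 shift=28 [end]
Varint 5: bytes[10:14] = F8 E0 95 39 -> value 119894136 (4 byte(s))
  byte[14]=0xAD cont=1 payload=0x2D=45: acc |= 45<<0 -> acc=45 shift=7
  byte[15]=0xF2 cont=1 payload=0x72=114: acc |= 114<<7 -> acc=14637 shift=14
  byte[16]=0xFB cont=1 payload=0x7B=123: acc |= 123<<14 -> acc=2029869 shift=21
  byte[17]=0x32 cont=0 payload=0x32=50: acc |= 50<<21 -> acc=106887469 shift=28 [end]
Varint 6: bytes[14:18] = AD F2 FB 32 -> value 106887469 (4 byte(s))

Answer: 3 2 3 2 4 4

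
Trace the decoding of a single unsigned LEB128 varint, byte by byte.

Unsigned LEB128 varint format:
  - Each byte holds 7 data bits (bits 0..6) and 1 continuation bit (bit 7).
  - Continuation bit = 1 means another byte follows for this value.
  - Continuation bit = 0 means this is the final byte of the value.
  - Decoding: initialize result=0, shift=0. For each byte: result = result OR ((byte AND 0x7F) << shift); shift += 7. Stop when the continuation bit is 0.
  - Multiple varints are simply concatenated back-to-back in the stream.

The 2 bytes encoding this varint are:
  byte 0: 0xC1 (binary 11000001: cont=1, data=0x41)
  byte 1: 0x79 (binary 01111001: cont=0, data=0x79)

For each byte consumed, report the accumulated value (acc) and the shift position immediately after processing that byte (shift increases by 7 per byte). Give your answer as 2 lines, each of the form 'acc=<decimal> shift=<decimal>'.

Answer: acc=65 shift=7
acc=15553 shift=14

Derivation:
byte 0=0xC1: payload=0x41=65, contrib = 65<<0 = 65; acc -> 65, shift -> 7
byte 1=0x79: payload=0x79=121, contrib = 121<<7 = 15488; acc -> 15553, shift -> 14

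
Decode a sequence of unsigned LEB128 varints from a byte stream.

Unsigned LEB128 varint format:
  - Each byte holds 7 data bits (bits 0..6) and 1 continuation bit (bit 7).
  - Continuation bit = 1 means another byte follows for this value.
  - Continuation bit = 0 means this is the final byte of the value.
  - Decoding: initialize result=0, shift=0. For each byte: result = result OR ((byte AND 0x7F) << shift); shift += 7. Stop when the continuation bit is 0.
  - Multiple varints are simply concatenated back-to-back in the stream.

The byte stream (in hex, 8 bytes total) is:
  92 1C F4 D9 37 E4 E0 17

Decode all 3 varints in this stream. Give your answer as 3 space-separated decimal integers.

  byte[0]=0x92 cont=1 payload=0x12=18: acc |= 18<<0 -> acc=18 shift=7
  byte[1]=0x1C cont=0 payload=0x1C=28: acc |= 28<<7 -> acc=3602 shift=14 [end]
Varint 1: bytes[0:2] = 92 1C -> value 3602 (2 byte(s))
  byte[2]=0xF4 cont=1 payload=0x74=116: acc |= 116<<0 -> acc=116 shift=7
  byte[3]=0xD9 cont=1 payload=0x59=89: acc |= 89<<7 -> acc=11508 shift=14
  byte[4]=0x37 cont=0 payload=0x37=55: acc |= 55<<14 -> acc=912628 shift=21 [end]
Varint 2: bytes[2:5] = F4 D9 37 -> value 912628 (3 byte(s))
  byte[5]=0xE4 cont=1 payload=0x64=100: acc |= 100<<0 -> acc=100 shift=7
  byte[6]=0xE0 cont=1 payload=0x60=96: acc |= 96<<7 -> acc=12388 shift=14
  byte[7]=0x17 cont=0 payload=0x17=23: acc |= 23<<14 -> acc=389220 shift=21 [end]
Varint 3: bytes[5:8] = E4 E0 17 -> value 389220 (3 byte(s))

Answer: 3602 912628 389220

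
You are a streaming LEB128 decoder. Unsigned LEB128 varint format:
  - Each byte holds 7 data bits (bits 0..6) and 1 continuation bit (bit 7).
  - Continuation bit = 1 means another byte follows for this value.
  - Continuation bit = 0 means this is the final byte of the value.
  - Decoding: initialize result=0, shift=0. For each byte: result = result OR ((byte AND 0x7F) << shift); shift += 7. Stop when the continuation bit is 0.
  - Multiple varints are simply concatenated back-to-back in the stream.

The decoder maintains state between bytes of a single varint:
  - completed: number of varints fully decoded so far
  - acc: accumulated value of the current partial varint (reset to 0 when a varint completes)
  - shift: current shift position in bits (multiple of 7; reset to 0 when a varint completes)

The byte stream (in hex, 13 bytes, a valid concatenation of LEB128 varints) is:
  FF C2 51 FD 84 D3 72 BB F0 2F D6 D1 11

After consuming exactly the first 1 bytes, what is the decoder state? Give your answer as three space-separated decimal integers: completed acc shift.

byte[0]=0xFF cont=1 payload=0x7F: acc |= 127<<0 -> completed=0 acc=127 shift=7

Answer: 0 127 7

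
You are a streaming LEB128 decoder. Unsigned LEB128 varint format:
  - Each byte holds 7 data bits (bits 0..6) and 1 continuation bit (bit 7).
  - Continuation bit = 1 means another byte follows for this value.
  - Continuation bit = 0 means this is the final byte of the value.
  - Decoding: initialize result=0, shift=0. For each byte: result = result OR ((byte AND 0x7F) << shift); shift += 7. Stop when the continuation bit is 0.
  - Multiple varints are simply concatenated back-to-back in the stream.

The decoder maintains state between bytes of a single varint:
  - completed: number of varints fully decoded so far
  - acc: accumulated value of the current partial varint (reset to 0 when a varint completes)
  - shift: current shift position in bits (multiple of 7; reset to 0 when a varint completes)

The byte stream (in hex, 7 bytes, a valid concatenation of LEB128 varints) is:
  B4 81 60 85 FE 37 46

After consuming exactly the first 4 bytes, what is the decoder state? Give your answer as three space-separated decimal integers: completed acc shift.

Answer: 1 5 7

Derivation:
byte[0]=0xB4 cont=1 payload=0x34: acc |= 52<<0 -> completed=0 acc=52 shift=7
byte[1]=0x81 cont=1 payload=0x01: acc |= 1<<7 -> completed=0 acc=180 shift=14
byte[2]=0x60 cont=0 payload=0x60: varint #1 complete (value=1573044); reset -> completed=1 acc=0 shift=0
byte[3]=0x85 cont=1 payload=0x05: acc |= 5<<0 -> completed=1 acc=5 shift=7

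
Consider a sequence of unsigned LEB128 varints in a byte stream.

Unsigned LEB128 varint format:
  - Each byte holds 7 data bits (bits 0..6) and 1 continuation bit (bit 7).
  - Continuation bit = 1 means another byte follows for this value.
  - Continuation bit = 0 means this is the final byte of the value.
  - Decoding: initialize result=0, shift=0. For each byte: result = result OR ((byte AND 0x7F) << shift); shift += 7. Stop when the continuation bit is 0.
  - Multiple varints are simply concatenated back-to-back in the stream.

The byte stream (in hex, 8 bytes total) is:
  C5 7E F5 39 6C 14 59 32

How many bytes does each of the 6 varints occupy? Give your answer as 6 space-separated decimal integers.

  byte[0]=0xC5 cont=1 payload=0x45=69: acc |= 69<<0 -> acc=69 shift=7
  byte[1]=0x7E cont=0 payload=0x7E=126: acc |= 126<<7 -> acc=16197 shift=14 [end]
Varint 1: bytes[0:2] = C5 7E -> value 16197 (2 byte(s))
  byte[2]=0xF5 cont=1 payload=0x75=117: acc |= 117<<0 -> acc=117 shift=7
  byte[3]=0x39 cont=0 payload=0x39=57: acc |= 57<<7 -> acc=7413 shift=14 [end]
Varint 2: bytes[2:4] = F5 39 -> value 7413 (2 byte(s))
  byte[4]=0x6C cont=0 payload=0x6C=108: acc |= 108<<0 -> acc=108 shift=7 [end]
Varint 3: bytes[4:5] = 6C -> value 108 (1 byte(s))
  byte[5]=0x14 cont=0 payload=0x14=20: acc |= 20<<0 -> acc=20 shift=7 [end]
Varint 4: bytes[5:6] = 14 -> value 20 (1 byte(s))
  byte[6]=0x59 cont=0 payload=0x59=89: acc |= 89<<0 -> acc=89 shift=7 [end]
Varint 5: bytes[6:7] = 59 -> value 89 (1 byte(s))
  byte[7]=0x32 cont=0 payload=0x32=50: acc |= 50<<0 -> acc=50 shift=7 [end]
Varint 6: bytes[7:8] = 32 -> value 50 (1 byte(s))

Answer: 2 2 1 1 1 1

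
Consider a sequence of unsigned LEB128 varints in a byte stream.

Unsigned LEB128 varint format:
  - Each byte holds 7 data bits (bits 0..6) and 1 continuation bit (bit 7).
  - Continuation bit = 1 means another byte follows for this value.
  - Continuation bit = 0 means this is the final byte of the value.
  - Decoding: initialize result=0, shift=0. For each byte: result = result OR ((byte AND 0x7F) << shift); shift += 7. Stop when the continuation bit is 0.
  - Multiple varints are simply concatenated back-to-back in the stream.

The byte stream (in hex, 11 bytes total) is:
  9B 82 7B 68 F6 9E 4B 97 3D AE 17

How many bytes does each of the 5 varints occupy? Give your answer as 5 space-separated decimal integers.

Answer: 3 1 3 2 2

Derivation:
  byte[0]=0x9B cont=1 payload=0x1B=27: acc |= 27<<0 -> acc=27 shift=7
  byte[1]=0x82 cont=1 payload=0x02=2: acc |= 2<<7 -> acc=283 shift=14
  byte[2]=0x7B cont=0 payload=0x7B=123: acc |= 123<<14 -> acc=2015515 shift=21 [end]
Varint 1: bytes[0:3] = 9B 82 7B -> value 2015515 (3 byte(s))
  byte[3]=0x68 cont=0 payload=0x68=104: acc |= 104<<0 -> acc=104 shift=7 [end]
Varint 2: bytes[3:4] = 68 -> value 104 (1 byte(s))
  byte[4]=0xF6 cont=1 payload=0x76=118: acc |= 118<<0 -> acc=118 shift=7
  byte[5]=0x9E cont=1 payload=0x1E=30: acc |= 30<<7 -> acc=3958 shift=14
  byte[6]=0x4B cont=0 payload=0x4B=75: acc |= 75<<14 -> acc=1232758 shift=21 [end]
Varint 3: bytes[4:7] = F6 9E 4B -> value 1232758 (3 byte(s))
  byte[7]=0x97 cont=1 payload=0x17=23: acc |= 23<<0 -> acc=23 shift=7
  byte[8]=0x3D cont=0 payload=0x3D=61: acc |= 61<<7 -> acc=7831 shift=14 [end]
Varint 4: bytes[7:9] = 97 3D -> value 7831 (2 byte(s))
  byte[9]=0xAE cont=1 payload=0x2E=46: acc |= 46<<0 -> acc=46 shift=7
  byte[10]=0x17 cont=0 payload=0x17=23: acc |= 23<<7 -> acc=2990 shift=14 [end]
Varint 5: bytes[9:11] = AE 17 -> value 2990 (2 byte(s))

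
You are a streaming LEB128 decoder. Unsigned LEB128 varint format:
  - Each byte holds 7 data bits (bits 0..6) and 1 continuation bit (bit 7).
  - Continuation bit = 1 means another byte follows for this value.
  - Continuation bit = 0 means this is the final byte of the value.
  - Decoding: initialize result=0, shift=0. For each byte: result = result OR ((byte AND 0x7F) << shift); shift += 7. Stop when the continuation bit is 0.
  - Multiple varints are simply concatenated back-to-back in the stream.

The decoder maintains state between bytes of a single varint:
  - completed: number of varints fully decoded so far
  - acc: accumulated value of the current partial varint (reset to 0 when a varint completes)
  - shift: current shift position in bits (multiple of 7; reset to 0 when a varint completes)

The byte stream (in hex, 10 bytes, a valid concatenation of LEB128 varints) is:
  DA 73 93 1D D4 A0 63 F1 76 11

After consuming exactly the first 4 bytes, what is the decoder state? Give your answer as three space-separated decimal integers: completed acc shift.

Answer: 2 0 0

Derivation:
byte[0]=0xDA cont=1 payload=0x5A: acc |= 90<<0 -> completed=0 acc=90 shift=7
byte[1]=0x73 cont=0 payload=0x73: varint #1 complete (value=14810); reset -> completed=1 acc=0 shift=0
byte[2]=0x93 cont=1 payload=0x13: acc |= 19<<0 -> completed=1 acc=19 shift=7
byte[3]=0x1D cont=0 payload=0x1D: varint #2 complete (value=3731); reset -> completed=2 acc=0 shift=0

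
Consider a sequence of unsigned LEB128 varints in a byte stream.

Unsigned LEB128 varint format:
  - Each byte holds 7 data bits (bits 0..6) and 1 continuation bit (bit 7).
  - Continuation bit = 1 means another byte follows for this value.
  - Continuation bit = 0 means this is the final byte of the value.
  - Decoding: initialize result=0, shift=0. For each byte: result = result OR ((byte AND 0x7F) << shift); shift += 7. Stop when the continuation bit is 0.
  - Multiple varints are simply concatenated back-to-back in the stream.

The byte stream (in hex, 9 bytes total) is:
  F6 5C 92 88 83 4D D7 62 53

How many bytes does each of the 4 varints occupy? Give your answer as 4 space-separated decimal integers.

Answer: 2 4 2 1

Derivation:
  byte[0]=0xF6 cont=1 payload=0x76=118: acc |= 118<<0 -> acc=118 shift=7
  byte[1]=0x5C cont=0 payload=0x5C=92: acc |= 92<<7 -> acc=11894 shift=14 [end]
Varint 1: bytes[0:2] = F6 5C -> value 11894 (2 byte(s))
  byte[2]=0x92 cont=1 payload=0x12=18: acc |= 18<<0 -> acc=18 shift=7
  byte[3]=0x88 cont=1 payload=0x08=8: acc |= 8<<7 -> acc=1042 shift=14
  byte[4]=0x83 cont=1 payload=0x03=3: acc |= 3<<14 -> acc=50194 shift=21
  byte[5]=0x4D cont=0 payload=0x4D=77: acc |= 77<<21 -> acc=161530898 shift=28 [end]
Varint 2: bytes[2:6] = 92 88 83 4D -> value 161530898 (4 byte(s))
  byte[6]=0xD7 cont=1 payload=0x57=87: acc |= 87<<0 -> acc=87 shift=7
  byte[7]=0x62 cont=0 payload=0x62=98: acc |= 98<<7 -> acc=12631 shift=14 [end]
Varint 3: bytes[6:8] = D7 62 -> value 12631 (2 byte(s))
  byte[8]=0x53 cont=0 payload=0x53=83: acc |= 83<<0 -> acc=83 shift=7 [end]
Varint 4: bytes[8:9] = 53 -> value 83 (1 byte(s))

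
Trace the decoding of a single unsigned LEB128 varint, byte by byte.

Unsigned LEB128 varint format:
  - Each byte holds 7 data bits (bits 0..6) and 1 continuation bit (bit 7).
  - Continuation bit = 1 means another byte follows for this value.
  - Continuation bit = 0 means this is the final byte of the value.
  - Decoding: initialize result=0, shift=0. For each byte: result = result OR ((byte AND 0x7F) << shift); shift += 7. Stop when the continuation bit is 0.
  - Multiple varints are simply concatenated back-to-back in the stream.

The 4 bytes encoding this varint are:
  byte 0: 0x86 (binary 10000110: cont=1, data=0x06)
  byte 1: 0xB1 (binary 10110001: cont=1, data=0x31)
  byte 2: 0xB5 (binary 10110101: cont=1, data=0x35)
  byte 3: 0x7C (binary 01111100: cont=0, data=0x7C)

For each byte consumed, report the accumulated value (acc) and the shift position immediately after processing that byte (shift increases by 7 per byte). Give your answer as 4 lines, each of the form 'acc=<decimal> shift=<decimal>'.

Answer: acc=6 shift=7
acc=6278 shift=14
acc=874630 shift=21
acc=260921478 shift=28

Derivation:
byte 0=0x86: payload=0x06=6, contrib = 6<<0 = 6; acc -> 6, shift -> 7
byte 1=0xB1: payload=0x31=49, contrib = 49<<7 = 6272; acc -> 6278, shift -> 14
byte 2=0xB5: payload=0x35=53, contrib = 53<<14 = 868352; acc -> 874630, shift -> 21
byte 3=0x7C: payload=0x7C=124, contrib = 124<<21 = 260046848; acc -> 260921478, shift -> 28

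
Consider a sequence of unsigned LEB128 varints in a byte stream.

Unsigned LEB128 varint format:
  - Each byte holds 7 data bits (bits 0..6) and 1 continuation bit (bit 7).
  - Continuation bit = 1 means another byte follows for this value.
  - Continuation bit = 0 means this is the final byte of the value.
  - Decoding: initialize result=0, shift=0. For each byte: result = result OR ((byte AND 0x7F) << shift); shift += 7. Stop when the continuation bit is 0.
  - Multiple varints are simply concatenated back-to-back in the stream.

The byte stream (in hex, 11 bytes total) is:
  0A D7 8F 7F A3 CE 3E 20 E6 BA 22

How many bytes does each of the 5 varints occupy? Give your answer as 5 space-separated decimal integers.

Answer: 1 3 3 1 3

Derivation:
  byte[0]=0x0A cont=0 payload=0x0A=10: acc |= 10<<0 -> acc=10 shift=7 [end]
Varint 1: bytes[0:1] = 0A -> value 10 (1 byte(s))
  byte[1]=0xD7 cont=1 payload=0x57=87: acc |= 87<<0 -> acc=87 shift=7
  byte[2]=0x8F cont=1 payload=0x0F=15: acc |= 15<<7 -> acc=2007 shift=14
  byte[3]=0x7F cont=0 payload=0x7F=127: acc |= 127<<14 -> acc=2082775 shift=21 [end]
Varint 2: bytes[1:4] = D7 8F 7F -> value 2082775 (3 byte(s))
  byte[4]=0xA3 cont=1 payload=0x23=35: acc |= 35<<0 -> acc=35 shift=7
  byte[5]=0xCE cont=1 payload=0x4E=78: acc |= 78<<7 -> acc=10019 shift=14
  byte[6]=0x3E cont=0 payload=0x3E=62: acc |= 62<<14 -> acc=1025827 shift=21 [end]
Varint 3: bytes[4:7] = A3 CE 3E -> value 1025827 (3 byte(s))
  byte[7]=0x20 cont=0 payload=0x20=32: acc |= 32<<0 -> acc=32 shift=7 [end]
Varint 4: bytes[7:8] = 20 -> value 32 (1 byte(s))
  byte[8]=0xE6 cont=1 payload=0x66=102: acc |= 102<<0 -> acc=102 shift=7
  byte[9]=0xBA cont=1 payload=0x3A=58: acc |= 58<<7 -> acc=7526 shift=14
  byte[10]=0x22 cont=0 payload=0x22=34: acc |= 34<<14 -> acc=564582 shift=21 [end]
Varint 5: bytes[8:11] = E6 BA 22 -> value 564582 (3 byte(s))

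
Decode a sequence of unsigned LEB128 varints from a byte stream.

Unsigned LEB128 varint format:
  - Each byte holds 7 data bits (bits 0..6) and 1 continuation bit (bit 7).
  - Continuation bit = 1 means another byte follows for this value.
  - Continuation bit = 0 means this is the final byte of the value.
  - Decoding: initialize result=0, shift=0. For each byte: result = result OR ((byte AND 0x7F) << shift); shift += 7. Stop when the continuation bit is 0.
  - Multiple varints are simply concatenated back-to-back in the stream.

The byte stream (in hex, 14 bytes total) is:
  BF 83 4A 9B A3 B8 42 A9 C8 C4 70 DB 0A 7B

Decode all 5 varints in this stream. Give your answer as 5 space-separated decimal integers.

Answer: 1212863 139334043 236004393 1371 123

Derivation:
  byte[0]=0xBF cont=1 payload=0x3F=63: acc |= 63<<0 -> acc=63 shift=7
  byte[1]=0x83 cont=1 payload=0x03=3: acc |= 3<<7 -> acc=447 shift=14
  byte[2]=0x4A cont=0 payload=0x4A=74: acc |= 74<<14 -> acc=1212863 shift=21 [end]
Varint 1: bytes[0:3] = BF 83 4A -> value 1212863 (3 byte(s))
  byte[3]=0x9B cont=1 payload=0x1B=27: acc |= 27<<0 -> acc=27 shift=7
  byte[4]=0xA3 cont=1 payload=0x23=35: acc |= 35<<7 -> acc=4507 shift=14
  byte[5]=0xB8 cont=1 payload=0x38=56: acc |= 56<<14 -> acc=922011 shift=21
  byte[6]=0x42 cont=0 payload=0x42=66: acc |= 66<<21 -> acc=139334043 shift=28 [end]
Varint 2: bytes[3:7] = 9B A3 B8 42 -> value 139334043 (4 byte(s))
  byte[7]=0xA9 cont=1 payload=0x29=41: acc |= 41<<0 -> acc=41 shift=7
  byte[8]=0xC8 cont=1 payload=0x48=72: acc |= 72<<7 -> acc=9257 shift=14
  byte[9]=0xC4 cont=1 payload=0x44=68: acc |= 68<<14 -> acc=1123369 shift=21
  byte[10]=0x70 cont=0 payload=0x70=112: acc |= 112<<21 -> acc=236004393 shift=28 [end]
Varint 3: bytes[7:11] = A9 C8 C4 70 -> value 236004393 (4 byte(s))
  byte[11]=0xDB cont=1 payload=0x5B=91: acc |= 91<<0 -> acc=91 shift=7
  byte[12]=0x0A cont=0 payload=0x0A=10: acc |= 10<<7 -> acc=1371 shift=14 [end]
Varint 4: bytes[11:13] = DB 0A -> value 1371 (2 byte(s))
  byte[13]=0x7B cont=0 payload=0x7B=123: acc |= 123<<0 -> acc=123 shift=7 [end]
Varint 5: bytes[13:14] = 7B -> value 123 (1 byte(s))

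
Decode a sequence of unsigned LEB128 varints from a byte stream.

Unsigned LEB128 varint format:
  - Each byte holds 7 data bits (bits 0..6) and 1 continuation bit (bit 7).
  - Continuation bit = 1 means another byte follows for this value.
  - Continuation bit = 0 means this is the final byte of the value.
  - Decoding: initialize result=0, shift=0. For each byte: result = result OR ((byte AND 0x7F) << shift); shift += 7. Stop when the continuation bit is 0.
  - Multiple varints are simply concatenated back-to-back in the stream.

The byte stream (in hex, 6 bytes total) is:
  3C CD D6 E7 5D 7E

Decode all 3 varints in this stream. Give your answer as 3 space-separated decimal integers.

Answer: 60 196733773 126

Derivation:
  byte[0]=0x3C cont=0 payload=0x3C=60: acc |= 60<<0 -> acc=60 shift=7 [end]
Varint 1: bytes[0:1] = 3C -> value 60 (1 byte(s))
  byte[1]=0xCD cont=1 payload=0x4D=77: acc |= 77<<0 -> acc=77 shift=7
  byte[2]=0xD6 cont=1 payload=0x56=86: acc |= 86<<7 -> acc=11085 shift=14
  byte[3]=0xE7 cont=1 payload=0x67=103: acc |= 103<<14 -> acc=1698637 shift=21
  byte[4]=0x5D cont=0 payload=0x5D=93: acc |= 93<<21 -> acc=196733773 shift=28 [end]
Varint 2: bytes[1:5] = CD D6 E7 5D -> value 196733773 (4 byte(s))
  byte[5]=0x7E cont=0 payload=0x7E=126: acc |= 126<<0 -> acc=126 shift=7 [end]
Varint 3: bytes[5:6] = 7E -> value 126 (1 byte(s))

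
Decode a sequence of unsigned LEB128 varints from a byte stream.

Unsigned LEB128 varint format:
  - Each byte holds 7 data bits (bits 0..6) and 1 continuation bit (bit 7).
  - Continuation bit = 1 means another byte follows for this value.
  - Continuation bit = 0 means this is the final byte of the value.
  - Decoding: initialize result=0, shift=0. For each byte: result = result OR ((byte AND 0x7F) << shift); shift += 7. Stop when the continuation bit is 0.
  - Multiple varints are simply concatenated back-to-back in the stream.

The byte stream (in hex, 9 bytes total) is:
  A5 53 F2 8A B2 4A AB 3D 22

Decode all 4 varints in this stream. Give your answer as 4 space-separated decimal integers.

Answer: 10661 156009842 7851 34

Derivation:
  byte[0]=0xA5 cont=1 payload=0x25=37: acc |= 37<<0 -> acc=37 shift=7
  byte[1]=0x53 cont=0 payload=0x53=83: acc |= 83<<7 -> acc=10661 shift=14 [end]
Varint 1: bytes[0:2] = A5 53 -> value 10661 (2 byte(s))
  byte[2]=0xF2 cont=1 payload=0x72=114: acc |= 114<<0 -> acc=114 shift=7
  byte[3]=0x8A cont=1 payload=0x0A=10: acc |= 10<<7 -> acc=1394 shift=14
  byte[4]=0xB2 cont=1 payload=0x32=50: acc |= 50<<14 -> acc=820594 shift=21
  byte[5]=0x4A cont=0 payload=0x4A=74: acc |= 74<<21 -> acc=156009842 shift=28 [end]
Varint 2: bytes[2:6] = F2 8A B2 4A -> value 156009842 (4 byte(s))
  byte[6]=0xAB cont=1 payload=0x2B=43: acc |= 43<<0 -> acc=43 shift=7
  byte[7]=0x3D cont=0 payload=0x3D=61: acc |= 61<<7 -> acc=7851 shift=14 [end]
Varint 3: bytes[6:8] = AB 3D -> value 7851 (2 byte(s))
  byte[8]=0x22 cont=0 payload=0x22=34: acc |= 34<<0 -> acc=34 shift=7 [end]
Varint 4: bytes[8:9] = 22 -> value 34 (1 byte(s))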